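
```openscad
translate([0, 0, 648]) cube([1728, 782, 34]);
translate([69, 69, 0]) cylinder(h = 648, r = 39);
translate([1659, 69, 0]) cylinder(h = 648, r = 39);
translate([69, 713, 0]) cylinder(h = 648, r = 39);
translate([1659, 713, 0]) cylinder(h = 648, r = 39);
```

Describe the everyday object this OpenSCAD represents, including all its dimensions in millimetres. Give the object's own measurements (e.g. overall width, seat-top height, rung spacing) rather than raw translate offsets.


A table: top 1728 mm (x) × 782 mm (y), 34 mm thick, upper face at z = 682 mm, on four round legs of 78 mm diameter, each leg's bounding box inset 30 mm from the nearest pair of top edges from z = 0 to the bottom of the top.


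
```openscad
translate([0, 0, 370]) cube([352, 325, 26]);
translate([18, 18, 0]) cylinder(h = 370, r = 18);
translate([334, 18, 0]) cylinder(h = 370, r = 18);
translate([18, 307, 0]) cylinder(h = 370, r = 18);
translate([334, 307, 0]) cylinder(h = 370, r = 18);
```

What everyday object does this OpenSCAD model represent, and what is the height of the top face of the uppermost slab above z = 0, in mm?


A stool. The seat height is 396 mm.

A 352×325×26 slab at z = 370 on four corner cylinders — a stool. The seat top is 370 + 26 = 396 mm.


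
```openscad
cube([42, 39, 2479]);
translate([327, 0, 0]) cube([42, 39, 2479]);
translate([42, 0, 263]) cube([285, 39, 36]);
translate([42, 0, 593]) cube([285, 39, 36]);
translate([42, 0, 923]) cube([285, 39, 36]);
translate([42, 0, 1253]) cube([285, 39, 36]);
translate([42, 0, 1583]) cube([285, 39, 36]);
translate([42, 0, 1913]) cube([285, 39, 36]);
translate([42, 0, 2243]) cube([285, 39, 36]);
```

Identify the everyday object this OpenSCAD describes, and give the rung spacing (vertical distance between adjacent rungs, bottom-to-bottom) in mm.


A ladder. The rung spacing is 330 mm.

Two tall 42×39 posts with 7 short bars between them — a ladder. Adjacent rungs sit at z = 263 and z = 593, so the spacing is 593 − 263 = 330 mm.


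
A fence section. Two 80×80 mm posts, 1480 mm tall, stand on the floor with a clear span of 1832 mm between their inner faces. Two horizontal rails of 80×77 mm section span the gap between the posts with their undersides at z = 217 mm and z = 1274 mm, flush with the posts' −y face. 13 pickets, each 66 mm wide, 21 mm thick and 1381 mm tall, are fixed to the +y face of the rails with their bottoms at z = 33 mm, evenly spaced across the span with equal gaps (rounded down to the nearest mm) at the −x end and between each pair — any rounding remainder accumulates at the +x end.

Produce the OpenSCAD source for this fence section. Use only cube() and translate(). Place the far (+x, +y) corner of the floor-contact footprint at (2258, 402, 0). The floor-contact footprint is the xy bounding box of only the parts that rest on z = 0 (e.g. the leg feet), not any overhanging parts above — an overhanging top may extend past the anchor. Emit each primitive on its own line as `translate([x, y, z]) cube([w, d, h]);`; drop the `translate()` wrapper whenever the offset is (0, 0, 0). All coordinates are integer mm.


translate([266, 322, 0]) cube([80, 80, 1480]);
translate([2178, 322, 0]) cube([80, 80, 1480]);
translate([346, 322, 217]) cube([1832, 80, 77]);
translate([346, 322, 1274]) cube([1832, 80, 77]);
translate([415, 402, 33]) cube([66, 21, 1381]);
translate([550, 402, 33]) cube([66, 21, 1381]);
translate([685, 402, 33]) cube([66, 21, 1381]);
translate([820, 402, 33]) cube([66, 21, 1381]);
translate([955, 402, 33]) cube([66, 21, 1381]);
translate([1090, 402, 33]) cube([66, 21, 1381]);
translate([1225, 402, 33]) cube([66, 21, 1381]);
translate([1360, 402, 33]) cube([66, 21, 1381]);
translate([1495, 402, 33]) cube([66, 21, 1381]);
translate([1630, 402, 33]) cube([66, 21, 1381]);
translate([1765, 402, 33]) cube([66, 21, 1381]);
translate([1900, 402, 33]) cube([66, 21, 1381]);
translate([2035, 402, 33]) cube([66, 21, 1381]);


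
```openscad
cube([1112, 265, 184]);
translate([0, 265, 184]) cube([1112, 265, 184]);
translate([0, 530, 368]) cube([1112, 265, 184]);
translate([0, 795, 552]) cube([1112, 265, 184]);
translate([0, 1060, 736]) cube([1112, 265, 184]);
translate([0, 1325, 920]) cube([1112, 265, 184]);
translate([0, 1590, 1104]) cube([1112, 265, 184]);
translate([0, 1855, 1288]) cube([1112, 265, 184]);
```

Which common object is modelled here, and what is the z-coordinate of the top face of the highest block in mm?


A staircase. The total rise is 1472 mm.

8 identical blocks, each offset up and back from the previous — a staircase. Each step is 184 mm tall and there are 8 of them, so the total rise is 8 × 184 = 1472 mm.


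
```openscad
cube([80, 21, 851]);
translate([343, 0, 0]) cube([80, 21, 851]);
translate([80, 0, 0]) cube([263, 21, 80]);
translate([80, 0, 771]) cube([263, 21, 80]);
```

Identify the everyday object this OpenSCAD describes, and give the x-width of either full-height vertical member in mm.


A picture frame. The border width is 80 mm.

Four thin pieces enclosing a rectangular opening — a picture frame. The two full-height stiles are 851 mm tall; the top rail sits at z = 771 and is 80 mm tall, so the border above the opening is 851 − 771 = 80 mm, matching the stile x-width.


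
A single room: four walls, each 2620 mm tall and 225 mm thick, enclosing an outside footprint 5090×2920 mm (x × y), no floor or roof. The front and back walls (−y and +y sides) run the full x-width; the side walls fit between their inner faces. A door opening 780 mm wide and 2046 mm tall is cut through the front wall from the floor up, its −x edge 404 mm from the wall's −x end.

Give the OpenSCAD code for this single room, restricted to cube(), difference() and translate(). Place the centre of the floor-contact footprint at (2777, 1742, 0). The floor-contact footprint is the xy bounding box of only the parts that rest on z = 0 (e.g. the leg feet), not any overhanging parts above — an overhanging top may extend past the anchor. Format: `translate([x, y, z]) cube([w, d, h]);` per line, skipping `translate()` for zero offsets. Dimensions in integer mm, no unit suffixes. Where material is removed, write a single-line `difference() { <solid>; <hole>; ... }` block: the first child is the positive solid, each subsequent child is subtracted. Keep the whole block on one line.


difference() { translate([232, 282, 0]) cube([5090, 225, 2620]); translate([636, 282, 0]) cube([780, 225, 2046]); }
translate([232, 2977, 0]) cube([5090, 225, 2620]);
translate([232, 507, 0]) cube([225, 2470, 2620]);
translate([5097, 507, 0]) cube([225, 2470, 2620]);


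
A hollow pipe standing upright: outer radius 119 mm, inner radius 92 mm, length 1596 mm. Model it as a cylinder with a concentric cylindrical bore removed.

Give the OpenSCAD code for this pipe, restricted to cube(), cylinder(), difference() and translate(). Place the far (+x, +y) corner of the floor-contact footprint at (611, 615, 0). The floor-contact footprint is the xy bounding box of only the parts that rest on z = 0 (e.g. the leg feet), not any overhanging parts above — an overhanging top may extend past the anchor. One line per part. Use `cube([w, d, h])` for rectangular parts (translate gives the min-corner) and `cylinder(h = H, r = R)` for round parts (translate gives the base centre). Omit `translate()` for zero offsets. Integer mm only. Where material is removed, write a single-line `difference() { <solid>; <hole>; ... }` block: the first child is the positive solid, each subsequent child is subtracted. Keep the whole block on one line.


difference() { translate([492, 496, 0]) cylinder(h = 1596, r = 119); translate([492, 496, 0]) cylinder(h = 1596, r = 92); }


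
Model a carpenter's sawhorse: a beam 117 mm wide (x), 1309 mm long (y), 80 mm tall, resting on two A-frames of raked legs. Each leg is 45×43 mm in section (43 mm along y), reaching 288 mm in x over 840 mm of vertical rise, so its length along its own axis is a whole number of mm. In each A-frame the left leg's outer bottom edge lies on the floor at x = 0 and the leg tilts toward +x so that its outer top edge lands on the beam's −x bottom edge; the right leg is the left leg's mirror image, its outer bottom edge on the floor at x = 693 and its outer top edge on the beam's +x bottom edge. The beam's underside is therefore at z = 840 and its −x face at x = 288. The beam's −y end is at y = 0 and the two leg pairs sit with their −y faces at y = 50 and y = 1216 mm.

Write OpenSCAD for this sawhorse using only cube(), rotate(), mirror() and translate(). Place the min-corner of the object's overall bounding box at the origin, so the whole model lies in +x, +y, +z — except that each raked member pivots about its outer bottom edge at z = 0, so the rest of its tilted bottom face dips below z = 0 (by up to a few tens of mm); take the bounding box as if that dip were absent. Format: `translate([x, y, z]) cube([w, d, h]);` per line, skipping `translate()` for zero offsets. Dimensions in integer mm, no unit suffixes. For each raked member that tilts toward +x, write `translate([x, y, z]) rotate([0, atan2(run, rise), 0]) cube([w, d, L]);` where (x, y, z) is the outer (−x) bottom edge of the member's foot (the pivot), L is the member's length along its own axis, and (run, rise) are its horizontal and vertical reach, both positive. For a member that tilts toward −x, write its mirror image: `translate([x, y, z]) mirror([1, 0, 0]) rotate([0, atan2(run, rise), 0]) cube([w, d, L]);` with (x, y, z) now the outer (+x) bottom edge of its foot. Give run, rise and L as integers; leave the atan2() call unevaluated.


translate([288, 0, 840]) cube([117, 1309, 80]);
translate([0, 50, 0]) rotate([0, atan2(288, 840), 0]) cube([45, 43, 888]);
translate([693, 50, 0]) mirror([1, 0, 0]) rotate([0, atan2(288, 840), 0]) cube([45, 43, 888]);
translate([0, 1216, 0]) rotate([0, atan2(288, 840), 0]) cube([45, 43, 888]);
translate([693, 1216, 0]) mirror([1, 0, 0]) rotate([0, atan2(288, 840), 0]) cube([45, 43, 888]);


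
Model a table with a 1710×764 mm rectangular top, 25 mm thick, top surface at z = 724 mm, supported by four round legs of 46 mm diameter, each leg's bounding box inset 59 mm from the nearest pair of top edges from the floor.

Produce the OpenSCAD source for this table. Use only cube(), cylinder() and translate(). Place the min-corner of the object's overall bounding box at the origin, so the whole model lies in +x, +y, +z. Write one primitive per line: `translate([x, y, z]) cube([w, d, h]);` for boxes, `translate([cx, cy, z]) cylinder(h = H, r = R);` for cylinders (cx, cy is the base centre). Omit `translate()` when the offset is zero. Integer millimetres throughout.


translate([0, 0, 699]) cube([1710, 764, 25]);
translate([82, 82, 0]) cylinder(h = 699, r = 23);
translate([1628, 82, 0]) cylinder(h = 699, r = 23);
translate([82, 682, 0]) cylinder(h = 699, r = 23);
translate([1628, 682, 0]) cylinder(h = 699, r = 23);


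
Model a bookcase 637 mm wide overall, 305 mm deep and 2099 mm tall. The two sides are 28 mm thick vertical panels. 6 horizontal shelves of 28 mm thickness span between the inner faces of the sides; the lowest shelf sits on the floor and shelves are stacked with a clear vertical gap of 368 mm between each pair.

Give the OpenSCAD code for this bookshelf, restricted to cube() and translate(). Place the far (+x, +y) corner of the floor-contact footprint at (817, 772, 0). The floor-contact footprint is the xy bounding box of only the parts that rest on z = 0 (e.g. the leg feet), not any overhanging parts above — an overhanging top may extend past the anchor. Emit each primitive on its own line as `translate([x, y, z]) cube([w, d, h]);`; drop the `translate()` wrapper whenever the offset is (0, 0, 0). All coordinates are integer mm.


translate([180, 467, 0]) cube([28, 305, 2099]);
translate([789, 467, 0]) cube([28, 305, 2099]);
translate([208, 467, 0]) cube([581, 305, 28]);
translate([208, 467, 396]) cube([581, 305, 28]);
translate([208, 467, 792]) cube([581, 305, 28]);
translate([208, 467, 1188]) cube([581, 305, 28]);
translate([208, 467, 1584]) cube([581, 305, 28]);
translate([208, 467, 1980]) cube([581, 305, 28]);


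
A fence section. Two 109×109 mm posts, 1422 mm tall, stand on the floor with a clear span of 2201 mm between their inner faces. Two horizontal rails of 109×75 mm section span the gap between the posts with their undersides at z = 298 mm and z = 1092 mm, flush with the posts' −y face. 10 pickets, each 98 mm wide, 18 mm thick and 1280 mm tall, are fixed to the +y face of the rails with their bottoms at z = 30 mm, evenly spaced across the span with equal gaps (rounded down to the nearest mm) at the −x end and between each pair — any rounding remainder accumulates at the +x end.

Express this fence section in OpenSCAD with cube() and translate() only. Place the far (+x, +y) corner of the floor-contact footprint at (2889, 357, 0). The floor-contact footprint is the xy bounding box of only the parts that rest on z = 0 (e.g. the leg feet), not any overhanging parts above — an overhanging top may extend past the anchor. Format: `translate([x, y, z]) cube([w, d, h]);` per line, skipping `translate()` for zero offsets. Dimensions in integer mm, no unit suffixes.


translate([470, 248, 0]) cube([109, 109, 1422]);
translate([2780, 248, 0]) cube([109, 109, 1422]);
translate([579, 248, 298]) cube([2201, 109, 75]);
translate([579, 248, 1092]) cube([2201, 109, 75]);
translate([690, 357, 30]) cube([98, 18, 1280]);
translate([899, 357, 30]) cube([98, 18, 1280]);
translate([1108, 357, 30]) cube([98, 18, 1280]);
translate([1317, 357, 30]) cube([98, 18, 1280]);
translate([1526, 357, 30]) cube([98, 18, 1280]);
translate([1735, 357, 30]) cube([98, 18, 1280]);
translate([1944, 357, 30]) cube([98, 18, 1280]);
translate([2153, 357, 30]) cube([98, 18, 1280]);
translate([2362, 357, 30]) cube([98, 18, 1280]);
translate([2571, 357, 30]) cube([98, 18, 1280]);


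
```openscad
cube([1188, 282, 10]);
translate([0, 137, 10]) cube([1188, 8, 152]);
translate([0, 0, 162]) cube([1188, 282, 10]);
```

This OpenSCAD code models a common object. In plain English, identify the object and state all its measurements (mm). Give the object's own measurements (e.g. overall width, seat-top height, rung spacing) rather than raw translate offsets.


An I-beam lying along x, 1188 mm long. Overall section height 172 mm. Two flanges 282 mm wide (y) and 10 mm thick, one on the floor and one at the top; a web 8 mm thick runs between them, centred on the flange width.


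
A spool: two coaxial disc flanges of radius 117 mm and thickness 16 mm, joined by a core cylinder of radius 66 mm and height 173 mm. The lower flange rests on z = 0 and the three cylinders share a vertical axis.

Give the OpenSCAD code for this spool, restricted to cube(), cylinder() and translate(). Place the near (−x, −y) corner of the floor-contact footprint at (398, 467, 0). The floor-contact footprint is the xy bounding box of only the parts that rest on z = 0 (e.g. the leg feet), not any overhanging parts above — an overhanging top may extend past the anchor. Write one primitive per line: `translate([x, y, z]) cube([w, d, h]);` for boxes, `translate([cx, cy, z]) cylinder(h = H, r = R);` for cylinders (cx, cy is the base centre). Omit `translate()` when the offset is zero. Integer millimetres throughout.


translate([515, 584, 0]) cylinder(h = 16, r = 117);
translate([515, 584, 16]) cylinder(h = 173, r = 66);
translate([515, 584, 189]) cylinder(h = 16, r = 117);


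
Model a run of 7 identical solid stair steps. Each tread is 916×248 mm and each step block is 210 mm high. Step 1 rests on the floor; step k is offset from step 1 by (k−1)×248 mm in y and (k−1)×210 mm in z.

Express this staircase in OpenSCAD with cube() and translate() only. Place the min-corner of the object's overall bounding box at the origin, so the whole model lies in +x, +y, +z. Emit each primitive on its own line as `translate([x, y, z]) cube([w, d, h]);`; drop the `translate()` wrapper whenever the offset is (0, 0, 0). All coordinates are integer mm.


cube([916, 248, 210]);
translate([0, 248, 210]) cube([916, 248, 210]);
translate([0, 496, 420]) cube([916, 248, 210]);
translate([0, 744, 630]) cube([916, 248, 210]);
translate([0, 992, 840]) cube([916, 248, 210]);
translate([0, 1240, 1050]) cube([916, 248, 210]);
translate([0, 1488, 1260]) cube([916, 248, 210]);


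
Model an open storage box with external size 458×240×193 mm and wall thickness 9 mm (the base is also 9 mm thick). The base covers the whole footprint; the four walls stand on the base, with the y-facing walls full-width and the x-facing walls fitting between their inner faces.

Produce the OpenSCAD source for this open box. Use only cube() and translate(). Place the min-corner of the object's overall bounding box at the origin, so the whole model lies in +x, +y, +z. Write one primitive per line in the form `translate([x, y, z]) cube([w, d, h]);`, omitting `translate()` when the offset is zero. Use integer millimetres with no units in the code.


cube([458, 240, 9]);
translate([0, 0, 9]) cube([458, 9, 184]);
translate([0, 231, 9]) cube([458, 9, 184]);
translate([0, 9, 9]) cube([9, 222, 184]);
translate([449, 9, 9]) cube([9, 222, 184]);


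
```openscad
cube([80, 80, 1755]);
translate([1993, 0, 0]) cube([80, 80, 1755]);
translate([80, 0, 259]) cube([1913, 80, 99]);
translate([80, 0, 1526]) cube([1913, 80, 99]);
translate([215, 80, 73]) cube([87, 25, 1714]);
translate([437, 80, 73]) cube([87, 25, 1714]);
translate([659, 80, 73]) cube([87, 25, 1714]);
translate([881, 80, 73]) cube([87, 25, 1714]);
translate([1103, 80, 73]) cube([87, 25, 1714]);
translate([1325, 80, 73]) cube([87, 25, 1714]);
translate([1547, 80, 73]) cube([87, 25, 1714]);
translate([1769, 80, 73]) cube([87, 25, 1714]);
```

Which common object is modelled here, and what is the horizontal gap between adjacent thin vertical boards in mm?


A fence section. The picket gap is 135 mm.

Two posts, two rails, 8 pickets — a fence section. Span 1913 mm holds 8 pickets of 87 mm with 9 equal gaps: ⌊(1913 − 8·87) / 9⌋ = 135 mm.


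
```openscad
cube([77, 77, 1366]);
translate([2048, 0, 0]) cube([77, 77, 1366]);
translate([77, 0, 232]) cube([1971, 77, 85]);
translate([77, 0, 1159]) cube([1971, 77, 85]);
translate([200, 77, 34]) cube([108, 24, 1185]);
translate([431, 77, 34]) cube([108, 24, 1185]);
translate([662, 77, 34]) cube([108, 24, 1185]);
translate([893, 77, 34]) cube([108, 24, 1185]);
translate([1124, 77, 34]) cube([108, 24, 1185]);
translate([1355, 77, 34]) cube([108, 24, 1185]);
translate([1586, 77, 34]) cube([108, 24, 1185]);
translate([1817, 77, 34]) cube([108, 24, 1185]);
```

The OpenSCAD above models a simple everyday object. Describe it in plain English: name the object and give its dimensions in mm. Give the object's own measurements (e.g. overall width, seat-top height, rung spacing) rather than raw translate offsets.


A fence section. Two 77×77 mm posts, 1366 mm tall, stand on the floor with a clear span of 1971 mm between their inner faces. Two horizontal rails of 77×85 mm section span the gap between the posts with their undersides at z = 232 mm and z = 1159 mm, flush with the posts' −y face. 8 pickets, each 108 mm wide, 24 mm thick and 1185 mm tall, are fixed to the +y face of the rails with their bottoms at z = 34 mm, spaced across the span with a 123 mm gap after the −x post and between neighbouring pickets and before the +x post.


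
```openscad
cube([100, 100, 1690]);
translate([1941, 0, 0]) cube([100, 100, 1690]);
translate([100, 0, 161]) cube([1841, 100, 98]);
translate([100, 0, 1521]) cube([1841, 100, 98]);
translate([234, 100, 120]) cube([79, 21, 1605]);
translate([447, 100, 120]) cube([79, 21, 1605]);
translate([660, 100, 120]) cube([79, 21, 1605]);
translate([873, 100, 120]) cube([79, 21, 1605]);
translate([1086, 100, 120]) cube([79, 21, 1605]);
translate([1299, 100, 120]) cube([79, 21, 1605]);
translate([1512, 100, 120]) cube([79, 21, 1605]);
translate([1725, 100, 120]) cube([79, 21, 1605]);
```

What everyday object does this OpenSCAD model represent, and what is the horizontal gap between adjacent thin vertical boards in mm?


A fence section. The picket gap is 134 mm.

Two posts, two rails, 8 pickets — a fence section. Span 1841 mm holds 8 pickets of 79 mm with 9 equal gaps: ⌊(1841 − 8·79) / 9⌋ = 134 mm.


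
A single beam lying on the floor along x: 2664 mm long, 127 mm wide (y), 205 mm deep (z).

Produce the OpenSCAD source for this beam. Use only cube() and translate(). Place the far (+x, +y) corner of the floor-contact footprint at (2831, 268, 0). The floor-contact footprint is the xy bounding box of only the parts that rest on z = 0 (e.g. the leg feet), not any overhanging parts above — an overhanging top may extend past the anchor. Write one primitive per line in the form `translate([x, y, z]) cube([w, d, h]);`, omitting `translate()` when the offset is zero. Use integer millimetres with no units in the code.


translate([167, 141, 0]) cube([2664, 127, 205]);


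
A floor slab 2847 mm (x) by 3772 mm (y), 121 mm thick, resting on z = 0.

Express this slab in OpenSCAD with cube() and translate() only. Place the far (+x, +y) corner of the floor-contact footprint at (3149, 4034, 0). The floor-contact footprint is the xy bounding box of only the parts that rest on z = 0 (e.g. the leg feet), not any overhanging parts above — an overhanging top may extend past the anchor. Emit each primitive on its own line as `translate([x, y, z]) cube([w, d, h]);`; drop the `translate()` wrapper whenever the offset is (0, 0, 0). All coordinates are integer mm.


translate([302, 262, 0]) cube([2847, 3772, 121]);


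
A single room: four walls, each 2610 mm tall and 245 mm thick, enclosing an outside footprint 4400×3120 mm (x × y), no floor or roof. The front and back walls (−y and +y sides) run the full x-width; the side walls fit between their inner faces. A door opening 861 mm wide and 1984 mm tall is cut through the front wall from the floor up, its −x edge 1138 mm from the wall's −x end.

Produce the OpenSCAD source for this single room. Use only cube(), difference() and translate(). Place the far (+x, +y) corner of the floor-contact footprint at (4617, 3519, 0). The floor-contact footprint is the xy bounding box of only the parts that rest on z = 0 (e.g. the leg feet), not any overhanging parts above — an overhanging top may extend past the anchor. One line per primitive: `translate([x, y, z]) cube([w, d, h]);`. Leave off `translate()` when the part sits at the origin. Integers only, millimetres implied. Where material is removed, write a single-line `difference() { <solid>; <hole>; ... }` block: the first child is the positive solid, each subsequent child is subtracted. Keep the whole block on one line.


difference() { translate([217, 399, 0]) cube([4400, 245, 2610]); translate([1355, 399, 0]) cube([861, 245, 1984]); }
translate([217, 3274, 0]) cube([4400, 245, 2610]);
translate([217, 644, 0]) cube([245, 2630, 2610]);
translate([4372, 644, 0]) cube([245, 2630, 2610]);


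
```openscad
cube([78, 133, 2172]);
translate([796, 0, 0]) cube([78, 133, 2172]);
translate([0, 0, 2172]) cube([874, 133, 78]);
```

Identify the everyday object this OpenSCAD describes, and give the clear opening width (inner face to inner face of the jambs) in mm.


A door frame. The clear opening width is 718 mm.

Two 2172 mm tall posts with a header on top — a door frame. The left jamb is 78 mm wide at x = 0; the right jamb starts at x = 796. The clear opening is 796 − 78 = 718 mm.


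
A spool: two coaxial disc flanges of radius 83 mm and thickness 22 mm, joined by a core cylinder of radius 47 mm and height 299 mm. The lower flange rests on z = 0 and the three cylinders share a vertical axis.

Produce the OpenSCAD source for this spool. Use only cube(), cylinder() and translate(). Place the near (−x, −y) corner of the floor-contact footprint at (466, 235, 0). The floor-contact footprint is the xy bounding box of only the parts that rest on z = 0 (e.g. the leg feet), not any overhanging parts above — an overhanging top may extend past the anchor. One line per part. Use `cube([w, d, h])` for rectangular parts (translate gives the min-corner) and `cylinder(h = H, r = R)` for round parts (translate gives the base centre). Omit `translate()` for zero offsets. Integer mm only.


translate([549, 318, 0]) cylinder(h = 22, r = 83);
translate([549, 318, 22]) cylinder(h = 299, r = 47);
translate([549, 318, 321]) cylinder(h = 22, r = 83);


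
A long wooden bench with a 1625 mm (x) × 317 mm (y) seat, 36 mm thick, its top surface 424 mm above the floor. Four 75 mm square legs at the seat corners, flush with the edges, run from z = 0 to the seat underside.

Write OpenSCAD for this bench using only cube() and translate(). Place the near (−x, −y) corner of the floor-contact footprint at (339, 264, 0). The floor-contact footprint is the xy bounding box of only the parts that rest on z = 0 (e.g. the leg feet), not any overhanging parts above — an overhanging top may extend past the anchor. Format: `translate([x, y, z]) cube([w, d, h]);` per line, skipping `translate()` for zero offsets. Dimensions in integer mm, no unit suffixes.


// leg_h = 424 − 36 = 388
translate([339, 264, 388]) cube([1625, 317, 36]);
translate([339, 264, 0]) cube([75, 75, 388]);
translate([339, 506, 0]) cube([75, 75, 388]);
translate([1889, 264, 0]) cube([75, 75, 388]);
translate([1889, 506, 0]) cube([75, 75, 388]);


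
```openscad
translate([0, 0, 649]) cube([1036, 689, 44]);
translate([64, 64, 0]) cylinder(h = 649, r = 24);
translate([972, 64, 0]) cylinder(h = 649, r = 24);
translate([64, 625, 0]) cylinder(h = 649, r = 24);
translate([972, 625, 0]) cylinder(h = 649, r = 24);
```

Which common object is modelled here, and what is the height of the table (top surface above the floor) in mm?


A table. The table height is 693 mm.

A 1036×689×44 slab sits at z = 649 on four Ø48 mm round legs — a table. The top surface is at 649 + 44 = 693 mm.


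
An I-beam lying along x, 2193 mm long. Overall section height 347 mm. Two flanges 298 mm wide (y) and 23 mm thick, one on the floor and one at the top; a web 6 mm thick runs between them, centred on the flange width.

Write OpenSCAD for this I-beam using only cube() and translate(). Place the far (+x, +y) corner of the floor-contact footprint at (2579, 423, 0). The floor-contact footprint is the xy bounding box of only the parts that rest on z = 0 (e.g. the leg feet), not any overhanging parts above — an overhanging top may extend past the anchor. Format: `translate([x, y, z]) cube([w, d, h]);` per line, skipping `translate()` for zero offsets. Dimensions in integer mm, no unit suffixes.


translate([386, 125, 0]) cube([2193, 298, 23]);
translate([386, 271, 23]) cube([2193, 6, 301]);
translate([386, 125, 324]) cube([2193, 298, 23]);


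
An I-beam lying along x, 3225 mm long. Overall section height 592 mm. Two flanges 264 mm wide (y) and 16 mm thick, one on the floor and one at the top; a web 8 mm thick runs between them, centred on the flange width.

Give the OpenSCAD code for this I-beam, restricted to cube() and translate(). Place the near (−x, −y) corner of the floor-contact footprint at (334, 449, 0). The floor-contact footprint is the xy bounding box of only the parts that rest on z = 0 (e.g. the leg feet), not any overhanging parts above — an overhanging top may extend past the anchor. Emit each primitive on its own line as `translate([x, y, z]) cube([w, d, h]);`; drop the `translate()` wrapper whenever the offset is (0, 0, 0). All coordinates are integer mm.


translate([334, 449, 0]) cube([3225, 264, 16]);
translate([334, 577, 16]) cube([3225, 8, 560]);
translate([334, 449, 576]) cube([3225, 264, 16]);


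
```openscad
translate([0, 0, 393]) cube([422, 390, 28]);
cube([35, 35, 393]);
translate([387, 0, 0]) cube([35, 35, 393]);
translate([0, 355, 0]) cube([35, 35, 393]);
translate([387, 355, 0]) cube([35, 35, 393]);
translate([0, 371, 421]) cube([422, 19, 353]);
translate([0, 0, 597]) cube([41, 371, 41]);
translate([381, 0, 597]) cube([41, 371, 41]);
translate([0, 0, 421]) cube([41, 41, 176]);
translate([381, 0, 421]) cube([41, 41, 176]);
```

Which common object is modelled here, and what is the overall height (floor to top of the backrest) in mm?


A chair. The overall height is 774 mm.

A slab on four corner posts with a tall panel at the back — a chair. The seat slab sits at z = 393 with thickness 28, and the 353 mm backrest starts at the seat top, so the overall height is 393 + 28 + 353 = 774 mm.


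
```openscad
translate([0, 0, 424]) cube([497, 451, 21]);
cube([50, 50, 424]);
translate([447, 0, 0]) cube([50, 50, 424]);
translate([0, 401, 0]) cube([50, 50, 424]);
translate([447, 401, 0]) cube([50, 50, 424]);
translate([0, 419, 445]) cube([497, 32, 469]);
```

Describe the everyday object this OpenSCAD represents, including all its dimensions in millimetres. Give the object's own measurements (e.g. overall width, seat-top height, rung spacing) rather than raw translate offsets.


A chair. The seat is a 497×451×21 mm slab with its top at z = 445 mm, on four 50×50 mm corner legs (flush with the seat edges, standing on z = 0). A flat backrest 32 mm thick, 469 mm tall, spans the full seat width and rises from the seat top along its +y edge, rear face flush with the rear of the seat.


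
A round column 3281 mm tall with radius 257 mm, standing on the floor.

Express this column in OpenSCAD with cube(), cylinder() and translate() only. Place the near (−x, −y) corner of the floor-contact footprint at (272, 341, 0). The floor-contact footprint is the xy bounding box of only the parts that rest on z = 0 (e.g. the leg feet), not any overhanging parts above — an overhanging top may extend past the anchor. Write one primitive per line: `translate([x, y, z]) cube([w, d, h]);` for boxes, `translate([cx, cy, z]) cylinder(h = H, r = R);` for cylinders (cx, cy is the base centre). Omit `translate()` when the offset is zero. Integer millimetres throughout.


translate([529, 598, 0]) cylinder(h = 3281, r = 257);


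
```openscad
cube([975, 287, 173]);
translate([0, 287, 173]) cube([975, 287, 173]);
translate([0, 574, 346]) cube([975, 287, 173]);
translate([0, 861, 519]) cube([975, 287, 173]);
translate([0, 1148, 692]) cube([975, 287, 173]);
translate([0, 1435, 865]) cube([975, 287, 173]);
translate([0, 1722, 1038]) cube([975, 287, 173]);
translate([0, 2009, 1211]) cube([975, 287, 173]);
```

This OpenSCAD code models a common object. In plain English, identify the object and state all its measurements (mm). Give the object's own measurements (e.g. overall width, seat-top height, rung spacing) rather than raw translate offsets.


A straight staircase of 8 solid steps. Each step is 975 mm wide (x), 287 mm deep (y, the going) and 173 mm tall (the rise). The first step rests on the floor; each subsequent step sits one going further in +y and one rise higher in +z, directly behind and above the previous step with no overlap.


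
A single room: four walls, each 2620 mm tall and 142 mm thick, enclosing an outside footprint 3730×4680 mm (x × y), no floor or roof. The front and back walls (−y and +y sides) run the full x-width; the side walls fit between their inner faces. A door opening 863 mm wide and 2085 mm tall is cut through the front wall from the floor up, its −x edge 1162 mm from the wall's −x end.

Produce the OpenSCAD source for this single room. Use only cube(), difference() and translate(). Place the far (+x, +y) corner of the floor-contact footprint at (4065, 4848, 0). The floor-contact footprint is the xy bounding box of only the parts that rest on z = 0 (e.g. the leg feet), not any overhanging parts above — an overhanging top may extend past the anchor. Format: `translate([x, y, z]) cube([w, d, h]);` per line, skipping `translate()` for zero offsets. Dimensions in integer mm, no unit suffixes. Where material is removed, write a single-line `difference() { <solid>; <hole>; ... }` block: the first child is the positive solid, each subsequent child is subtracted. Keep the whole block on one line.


difference() { translate([335, 168, 0]) cube([3730, 142, 2620]); translate([1497, 168, 0]) cube([863, 142, 2085]); }
translate([335, 4706, 0]) cube([3730, 142, 2620]);
translate([335, 310, 0]) cube([142, 4396, 2620]);
translate([3923, 310, 0]) cube([142, 4396, 2620]);


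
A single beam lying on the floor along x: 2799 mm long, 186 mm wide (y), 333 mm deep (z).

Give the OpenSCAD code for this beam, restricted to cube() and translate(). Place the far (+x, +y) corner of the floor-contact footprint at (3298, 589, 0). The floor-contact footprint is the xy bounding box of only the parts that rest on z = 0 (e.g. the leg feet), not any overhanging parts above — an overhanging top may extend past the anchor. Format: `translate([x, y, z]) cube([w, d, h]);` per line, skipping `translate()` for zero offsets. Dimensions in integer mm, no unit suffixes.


translate([499, 403, 0]) cube([2799, 186, 333]);


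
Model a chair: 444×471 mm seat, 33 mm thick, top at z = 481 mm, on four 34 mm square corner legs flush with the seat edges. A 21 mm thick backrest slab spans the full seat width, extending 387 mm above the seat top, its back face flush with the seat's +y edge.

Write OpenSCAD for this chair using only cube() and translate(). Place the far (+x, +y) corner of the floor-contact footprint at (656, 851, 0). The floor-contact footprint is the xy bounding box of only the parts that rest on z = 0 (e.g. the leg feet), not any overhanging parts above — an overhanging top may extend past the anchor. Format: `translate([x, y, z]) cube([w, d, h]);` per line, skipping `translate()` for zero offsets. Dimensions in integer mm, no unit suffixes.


translate([212, 380, 448]) cube([444, 471, 33]);
translate([212, 380, 0]) cube([34, 34, 448]);
translate([622, 380, 0]) cube([34, 34, 448]);
translate([212, 817, 0]) cube([34, 34, 448]);
translate([622, 817, 0]) cube([34, 34, 448]);
translate([212, 830, 481]) cube([444, 21, 387]);


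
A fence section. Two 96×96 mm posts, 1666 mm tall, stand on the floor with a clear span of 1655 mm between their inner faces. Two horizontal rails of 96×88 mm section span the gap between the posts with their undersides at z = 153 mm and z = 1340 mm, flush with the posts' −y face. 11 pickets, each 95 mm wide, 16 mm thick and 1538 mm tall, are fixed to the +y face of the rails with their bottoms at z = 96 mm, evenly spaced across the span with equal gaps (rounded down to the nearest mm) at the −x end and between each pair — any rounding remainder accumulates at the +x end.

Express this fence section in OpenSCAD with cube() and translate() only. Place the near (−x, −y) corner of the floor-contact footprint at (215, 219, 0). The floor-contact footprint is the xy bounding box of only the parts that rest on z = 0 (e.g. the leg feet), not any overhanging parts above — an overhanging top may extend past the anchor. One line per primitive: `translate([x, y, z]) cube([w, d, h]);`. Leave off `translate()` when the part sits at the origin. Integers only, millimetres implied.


translate([215, 219, 0]) cube([96, 96, 1666]);
translate([1966, 219, 0]) cube([96, 96, 1666]);
translate([311, 219, 153]) cube([1655, 96, 88]);
translate([311, 219, 1340]) cube([1655, 96, 88]);
translate([361, 315, 96]) cube([95, 16, 1538]);
translate([506, 315, 96]) cube([95, 16, 1538]);
translate([651, 315, 96]) cube([95, 16, 1538]);
translate([796, 315, 96]) cube([95, 16, 1538]);
translate([941, 315, 96]) cube([95, 16, 1538]);
translate([1086, 315, 96]) cube([95, 16, 1538]);
translate([1231, 315, 96]) cube([95, 16, 1538]);
translate([1376, 315, 96]) cube([95, 16, 1538]);
translate([1521, 315, 96]) cube([95, 16, 1538]);
translate([1666, 315, 96]) cube([95, 16, 1538]);
translate([1811, 315, 96]) cube([95, 16, 1538]);


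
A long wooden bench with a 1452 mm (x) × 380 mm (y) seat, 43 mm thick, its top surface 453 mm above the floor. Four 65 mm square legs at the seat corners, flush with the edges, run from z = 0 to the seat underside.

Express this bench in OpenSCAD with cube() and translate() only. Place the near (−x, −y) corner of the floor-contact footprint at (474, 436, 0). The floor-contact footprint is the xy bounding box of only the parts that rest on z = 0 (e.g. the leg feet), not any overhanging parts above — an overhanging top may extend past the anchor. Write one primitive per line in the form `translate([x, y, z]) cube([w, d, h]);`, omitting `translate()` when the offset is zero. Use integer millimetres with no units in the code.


translate([474, 436, 410]) cube([1452, 380, 43]);
translate([474, 436, 0]) cube([65, 65, 410]);
translate([474, 751, 0]) cube([65, 65, 410]);
translate([1861, 436, 0]) cube([65, 65, 410]);
translate([1861, 751, 0]) cube([65, 65, 410]);


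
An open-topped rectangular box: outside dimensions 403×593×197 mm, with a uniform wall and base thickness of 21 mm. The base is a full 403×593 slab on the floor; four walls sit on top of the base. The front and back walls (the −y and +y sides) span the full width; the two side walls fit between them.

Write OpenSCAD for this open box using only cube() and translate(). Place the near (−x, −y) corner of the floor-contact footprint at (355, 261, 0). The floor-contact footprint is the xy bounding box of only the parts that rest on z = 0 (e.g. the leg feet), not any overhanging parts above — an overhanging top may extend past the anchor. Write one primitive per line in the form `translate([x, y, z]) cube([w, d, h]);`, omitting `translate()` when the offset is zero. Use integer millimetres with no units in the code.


translate([355, 261, 0]) cube([403, 593, 21]);
translate([355, 261, 21]) cube([403, 21, 176]);
translate([355, 833, 21]) cube([403, 21, 176]);
translate([355, 282, 21]) cube([21, 551, 176]);
translate([737, 282, 21]) cube([21, 551, 176]);


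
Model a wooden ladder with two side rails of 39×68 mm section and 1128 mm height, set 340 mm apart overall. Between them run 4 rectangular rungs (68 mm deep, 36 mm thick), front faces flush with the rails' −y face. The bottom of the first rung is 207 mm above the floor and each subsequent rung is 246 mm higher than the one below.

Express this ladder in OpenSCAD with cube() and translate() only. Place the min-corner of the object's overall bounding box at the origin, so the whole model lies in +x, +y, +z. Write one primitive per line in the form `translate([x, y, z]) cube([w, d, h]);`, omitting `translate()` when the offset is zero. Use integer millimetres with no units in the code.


cube([39, 68, 1128]);
translate([301, 0, 0]) cube([39, 68, 1128]);
translate([39, 0, 207]) cube([262, 68, 36]);
translate([39, 0, 453]) cube([262, 68, 36]);
translate([39, 0, 699]) cube([262, 68, 36]);
translate([39, 0, 945]) cube([262, 68, 36]);


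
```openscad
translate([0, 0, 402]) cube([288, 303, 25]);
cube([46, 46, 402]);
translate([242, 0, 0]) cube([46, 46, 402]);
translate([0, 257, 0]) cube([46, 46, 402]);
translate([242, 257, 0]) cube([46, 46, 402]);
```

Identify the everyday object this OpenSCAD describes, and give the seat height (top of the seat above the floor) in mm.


A stool. The seat height is 427 mm.

A 288×303×25 slab at z = 402 on four corner posts — a stool. The seat top is 402 + 25 = 427 mm.


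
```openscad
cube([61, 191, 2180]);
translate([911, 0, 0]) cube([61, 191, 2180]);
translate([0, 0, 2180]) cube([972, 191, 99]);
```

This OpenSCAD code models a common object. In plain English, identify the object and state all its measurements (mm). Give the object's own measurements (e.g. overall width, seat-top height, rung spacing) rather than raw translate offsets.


A door frame. The clear opening is 850 mm wide and 2180 mm high. Two 61 mm wide jambs, 191 mm deep, stand either side of the opening from the floor to the top of the opening. A 99 mm thick head sits across the top of both jambs, spanning the full outside width of the frame.


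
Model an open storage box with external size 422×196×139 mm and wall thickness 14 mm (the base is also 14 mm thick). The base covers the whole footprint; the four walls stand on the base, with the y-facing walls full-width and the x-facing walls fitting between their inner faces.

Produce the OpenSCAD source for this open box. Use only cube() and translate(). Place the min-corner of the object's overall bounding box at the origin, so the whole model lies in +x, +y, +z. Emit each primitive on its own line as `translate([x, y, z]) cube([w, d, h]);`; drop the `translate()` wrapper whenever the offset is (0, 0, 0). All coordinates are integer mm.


cube([422, 196, 14]);
translate([0, 0, 14]) cube([422, 14, 125]);
translate([0, 182, 14]) cube([422, 14, 125]);
translate([0, 14, 14]) cube([14, 168, 125]);
translate([408, 14, 14]) cube([14, 168, 125]);
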